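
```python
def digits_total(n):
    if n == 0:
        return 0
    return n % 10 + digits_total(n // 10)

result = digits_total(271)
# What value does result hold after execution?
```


digits_total(271)
= 1 + digits_total(27)
= 1 + 7 + digits_total(2)
= 1 + 7 + 2 + digits_total(0)
= 1 + 7 + 2 + 0
= 10


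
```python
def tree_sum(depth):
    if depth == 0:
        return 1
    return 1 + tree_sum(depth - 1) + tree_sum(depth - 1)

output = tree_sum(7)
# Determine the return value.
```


tree_sum(7)
= 1 + tree_sum(6) + tree_sum(6)
= 1 + 2 * tree_sum(6)
tree_sum(k) = 2^(k+1) - 1
tree_sum(0) = 1
tree_sum(1) = 3
tree_sum(2) = 7
tree_sum(3) = 15
tree_sum(4) = 31
tree_sum(7) = 2^8 - 1 = 255


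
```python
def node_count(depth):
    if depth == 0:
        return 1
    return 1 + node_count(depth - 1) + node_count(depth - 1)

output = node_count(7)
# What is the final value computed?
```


node_count(7)
= 1 + node_count(6) + node_count(6)
= 1 + 2 * node_count(6)
node_count(k) = 2^(k+1) - 1
node_count(0) = 1
node_count(1) = 3
node_count(2) = 7
node_count(3) = 15
node_count(4) = 31
node_count(7) = 2^8 - 1 = 255


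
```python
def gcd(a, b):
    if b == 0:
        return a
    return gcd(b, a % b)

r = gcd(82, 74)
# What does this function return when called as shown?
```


gcd(82, 74)
= gcd(74, 82 % 74) = gcd(74, 8)
= gcd(8, 74 % 8) = gcd(8, 2)
= gcd(2, 8 % 2) = gcd(2, 0)
b == 0, return a = 2


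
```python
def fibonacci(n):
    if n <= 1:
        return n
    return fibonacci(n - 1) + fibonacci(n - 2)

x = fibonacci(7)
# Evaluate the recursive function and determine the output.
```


fibonacci(7)
= fibonacci(6) + fibonacci(5)
= (fibonacci(5) + fibonacci(4)) + fibonacci(5)
Computing bottom-up: fibonacci(0)=0, fibonacci(1)=1, fibonacci(2)=1, fibonacci(3)=2, fibonacci(4)=3, fibonacci(5)=5, fibonacci(6)=8, fibonacci(7)=13
= 13


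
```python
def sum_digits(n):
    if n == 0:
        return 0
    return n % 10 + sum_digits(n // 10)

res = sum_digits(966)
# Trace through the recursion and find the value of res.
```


sum_digits(966)
= 6 + sum_digits(96)
= 6 + 6 + sum_digits(9)
= 6 + 6 + 9 + sum_digits(0)
= 6 + 6 + 9 + 0
= 21


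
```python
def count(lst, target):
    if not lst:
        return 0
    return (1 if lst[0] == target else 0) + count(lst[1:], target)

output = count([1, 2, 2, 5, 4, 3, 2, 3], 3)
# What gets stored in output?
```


count([1, 2, 2, 5, 4, 3, 2, 3], 3)
lst[0]=1 != 3: 0 + count([2, 2, 5, 4, 3, 2, 3], 3)
lst[0]=2 != 3: 0 + count([2, 5, 4, 3, 2, 3], 3)
lst[0]=2 != 3: 0 + count([5, 4, 3, 2, 3], 3)
lst[0]=5 != 3: 0 + count([4, 3, 2, 3], 3)
lst[0]=4 != 3: 0 + count([3, 2, 3], 3)
lst[0]=3 == 3: 1 + count([2, 3], 3)
lst[0]=2 != 3: 0 + count([3], 3)
lst[0]=3 == 3: 1 + count([], 3)
= 2


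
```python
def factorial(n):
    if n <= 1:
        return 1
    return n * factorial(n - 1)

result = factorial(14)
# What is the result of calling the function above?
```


factorial(14)
= 14 * factorial(13)
= 14 * 13 * factorial(12)
= 14 * 13 * 12 * factorial(11)
= 14 * 13 * 12 * 11 * factorial(10)
= 14 * 13 * 12 * 11 * 10 * factorial(9)
= 14 * 13 * 12 * 11 * 10 * 9 * factorial(8)
= 14 * 13 * 12 * 11 * 10 * 9 * 8 * factorial(7)
= 14 * 13 * 12 * 11 * 10 * 9 * 8 * 7 * factorial(6)
= 14 * 13 * 12 * 11 * 10 * 9 * 8 * 7 * 6 * factorial(5)
= 14 * 13 * 12 * 11 * 10 * 9 * 8 * 7 * 6 * 5 * factorial(4)
= 14 * 13 * 12 * 11 * 10 * 9 * 8 * 7 * 6 * 5 * 4 * factorial(3)
= 14 * 13 * 12 * 11 * 10 * 9 * 8 * 7 * 6 * 5 * 4 * 3 * factorial(2)
= 14 * 13 * 12 * 11 * 10 * 9 * 8 * 7 * 6 * 5 * 4 * 3 * 2 * factorial(1)
= 14 * 13 * 12 * 11 * 10 * 9 * 8 * 7 * 6 * 5 * 4 * 3 * 2 * 1
= 87178291200


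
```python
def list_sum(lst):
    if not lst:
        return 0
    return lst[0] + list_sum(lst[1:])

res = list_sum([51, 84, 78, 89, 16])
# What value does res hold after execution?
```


list_sum([51, 84, 78, 89, 16])
= 51 + list_sum([84, 78, 89, 16])
= 51 + 84 + list_sum([78, 89, 16])
= 51 + 84 + 78 + list_sum([89, 16])
= 51 + 84 + 78 + 89 + list_sum([16])
= 51 + 84 + 78 + 89 + 16 + list_sum([])
= 51 + 84 + 78 + 89 + 16 + 0
= 318


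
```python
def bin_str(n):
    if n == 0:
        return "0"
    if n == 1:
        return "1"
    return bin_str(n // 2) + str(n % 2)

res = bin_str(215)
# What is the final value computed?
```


bin_str(215)
= bin_str(107) + "1"
= bin_str(53) + "1" + "1"
= bin_str(26) + "1" + "1" + "1"
= bin_str(13) + "0" + "1" + "1" + "1"
= bin_str(6) + "1" + "0" + "1" + "1" + "1"
= bin_str(3) + "0" + "1" + "0" + "1" + "1" + "1"
= bin_str(1) + "1" + "0" + "1" + "0" + "1" + "1" + "1"
= "1" + "1" + "0" + "1" + "0" + "1" + "1" + "1"
= "11010111"


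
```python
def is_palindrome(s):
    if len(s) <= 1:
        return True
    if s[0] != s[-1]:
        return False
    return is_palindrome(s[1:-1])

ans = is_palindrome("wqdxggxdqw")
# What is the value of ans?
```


is_palindrome("wqdxggxdqw")
"wqdxggxdqw": s[0]='w' == s[-1]='w' -> is_palindrome("qdxggxdq")
"qdxggxdq": s[0]='q' == s[-1]='q' -> is_palindrome("dxggxd")
"dxggxd": s[0]='d' == s[-1]='d' -> is_palindrome("xggx")
"xggx": s[0]='x' == s[-1]='x' -> is_palindrome("gg")
"gg": s[0]='g' == s[-1]='g' -> is_palindrome("")
"": len <= 1 -> True
= True


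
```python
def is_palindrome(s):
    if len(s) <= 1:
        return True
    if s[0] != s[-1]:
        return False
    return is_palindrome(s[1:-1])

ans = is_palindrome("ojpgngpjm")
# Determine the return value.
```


is_palindrome("ojpgngpjm")
"ojpgngpjm": s[0]='o' != s[-1]='m' -> False
= False


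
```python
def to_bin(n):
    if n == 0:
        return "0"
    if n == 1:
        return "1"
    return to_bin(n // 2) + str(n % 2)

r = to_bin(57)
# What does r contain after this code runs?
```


to_bin(57)
= to_bin(28) + "1"
= to_bin(14) + "0" + "1"
= to_bin(7) + "0" + "0" + "1"
= to_bin(3) + "1" + "0" + "0" + "1"
= to_bin(1) + "1" + "1" + "0" + "0" + "1"
= "1" + "1" + "1" + "0" + "0" + "1"
= "111001"


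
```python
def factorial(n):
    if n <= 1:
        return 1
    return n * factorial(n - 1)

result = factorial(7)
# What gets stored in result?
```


factorial(7)
= 7 * factorial(6)
= 7 * 6 * factorial(5)
= 7 * 6 * 5 * factorial(4)
= 7 * 6 * 5 * 4 * factorial(3)
= 7 * 6 * 5 * 4 * 3 * factorial(2)
= 7 * 6 * 5 * 4 * 3 * 2 * factorial(1)
= 7 * 6 * 5 * 4 * 3 * 2 * 1
= 5040


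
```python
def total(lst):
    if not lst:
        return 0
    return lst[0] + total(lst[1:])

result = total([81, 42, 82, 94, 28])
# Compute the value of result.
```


total([81, 42, 82, 94, 28])
= 81 + total([42, 82, 94, 28])
= 81 + 42 + total([82, 94, 28])
= 81 + 42 + 82 + total([94, 28])
= 81 + 42 + 82 + 94 + total([28])
= 81 + 42 + 82 + 94 + 28 + total([])
= 81 + 42 + 82 + 94 + 28 + 0
= 327


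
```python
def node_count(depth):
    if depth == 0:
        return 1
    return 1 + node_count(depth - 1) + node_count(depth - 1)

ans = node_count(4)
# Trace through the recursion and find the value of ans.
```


node_count(4)
= 1 + node_count(3) + node_count(3)
= 1 + 2 * node_count(3)
node_count(k) = 2^(k+1) - 1
node_count(0) = 1
node_count(1) = 3
node_count(2) = 7
node_count(3) = 15
node_count(4) = 31
node_count(4) = 2^5 - 1 = 31


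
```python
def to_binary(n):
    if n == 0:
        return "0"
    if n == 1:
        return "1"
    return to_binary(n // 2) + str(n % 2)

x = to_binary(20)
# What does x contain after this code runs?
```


to_binary(20)
= to_binary(10) + "0"
= to_binary(5) + "0" + "0"
= to_binary(2) + "1" + "0" + "0"
= to_binary(1) + "0" + "1" + "0" + "0"
= "1" + "0" + "1" + "0" + "0"
= "10100"


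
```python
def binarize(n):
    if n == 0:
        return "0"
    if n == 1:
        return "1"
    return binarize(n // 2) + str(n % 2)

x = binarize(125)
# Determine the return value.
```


binarize(125)
= binarize(62) + "1"
= binarize(31) + "0" + "1"
= binarize(15) + "1" + "0" + "1"
= binarize(7) + "1" + "1" + "0" + "1"
= binarize(3) + "1" + "1" + "1" + "0" + "1"
= binarize(1) + "1" + "1" + "1" + "1" + "0" + "1"
= "1" + "1" + "1" + "1" + "1" + "0" + "1"
= "1111101"


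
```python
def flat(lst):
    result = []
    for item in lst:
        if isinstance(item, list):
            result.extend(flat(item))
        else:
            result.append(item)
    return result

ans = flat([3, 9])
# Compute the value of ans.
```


flat([3, 9])
Processing each element:
  3 is not a list -> append 3
  9 is not a list -> append 9
= [3, 9]


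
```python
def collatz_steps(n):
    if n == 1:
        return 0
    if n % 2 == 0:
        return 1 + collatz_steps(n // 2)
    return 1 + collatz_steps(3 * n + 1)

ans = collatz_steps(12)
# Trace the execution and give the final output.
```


collatz_steps(12)
12 is even -> collatz_steps(6)
6 is even -> collatz_steps(3)
3 is odd -> 3*3+1 = 10 -> collatz_steps(10)
10 is even -> collatz_steps(5)
5 is odd -> 3*5+1 = 16 -> collatz_steps(16)
16 is even -> collatz_steps(8)
8 is even -> collatz_steps(4)
4 is even -> collatz_steps(2)
2 is even -> collatz_steps(1)
Reached 1 after 9 steps
= 9


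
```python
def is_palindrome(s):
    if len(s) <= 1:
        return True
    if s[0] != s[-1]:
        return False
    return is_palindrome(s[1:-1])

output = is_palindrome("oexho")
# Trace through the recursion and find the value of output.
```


is_palindrome("oexho")
"oexho": s[0]='o' == s[-1]='o' -> is_palindrome("exh")
"exh": s[0]='e' != s[-1]='h' -> False
= False


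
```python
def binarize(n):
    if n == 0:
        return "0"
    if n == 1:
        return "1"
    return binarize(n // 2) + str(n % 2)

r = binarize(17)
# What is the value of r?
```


binarize(17)
= binarize(8) + "1"
= binarize(4) + "0" + "1"
= binarize(2) + "0" + "0" + "1"
= binarize(1) + "0" + "0" + "0" + "1"
= "1" + "0" + "0" + "0" + "1"
= "10001"


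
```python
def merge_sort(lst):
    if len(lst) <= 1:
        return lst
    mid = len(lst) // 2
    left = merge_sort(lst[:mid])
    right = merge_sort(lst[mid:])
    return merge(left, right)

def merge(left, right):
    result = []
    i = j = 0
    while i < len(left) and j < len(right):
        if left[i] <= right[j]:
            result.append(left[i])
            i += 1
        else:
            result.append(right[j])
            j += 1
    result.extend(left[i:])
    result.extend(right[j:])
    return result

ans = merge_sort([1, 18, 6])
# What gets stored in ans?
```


merge_sort([1, 18, 6])
Split into [1] and [18, 6]
Left sorted: [1]
Right sorted: [6, 18]
Merge [1] and [6, 18]
= [1, 6, 18]


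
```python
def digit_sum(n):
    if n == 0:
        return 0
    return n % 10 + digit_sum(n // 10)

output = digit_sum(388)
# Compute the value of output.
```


digit_sum(388)
= 8 + digit_sum(38)
= 8 + 8 + digit_sum(3)
= 8 + 8 + 3 + digit_sum(0)
= 8 + 8 + 3 + 0
= 19


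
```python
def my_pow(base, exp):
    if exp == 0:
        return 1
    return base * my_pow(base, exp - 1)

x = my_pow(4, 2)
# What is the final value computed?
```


my_pow(4, 2)
= 4 * my_pow(4, 1)
= 4 * 4 * my_pow(4, 0)
= 4 * 4 * 1
= 16


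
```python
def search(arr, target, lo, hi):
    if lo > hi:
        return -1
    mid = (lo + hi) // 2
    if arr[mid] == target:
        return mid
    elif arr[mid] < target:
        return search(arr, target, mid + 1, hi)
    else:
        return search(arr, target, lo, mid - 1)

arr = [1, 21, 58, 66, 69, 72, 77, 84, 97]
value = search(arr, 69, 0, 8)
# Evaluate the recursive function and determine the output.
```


search(arr, 69, 0, 8)
lo=0, hi=8, mid=4, arr[mid]=69
arr[4] == 69, found at index 4
= 4


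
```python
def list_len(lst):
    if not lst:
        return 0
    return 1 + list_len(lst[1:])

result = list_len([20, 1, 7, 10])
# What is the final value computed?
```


list_len([20, 1, 7, 10])
= 1 + list_len([1, 7, 10])
= 1 + 1 + list_len([7, 10])
= 1 + 1 + 1 + list_len([10])
= 1 + 1 + 1 + 1 + list_len([])
= 1 + 1 + 1 + 1 + 0
= 4


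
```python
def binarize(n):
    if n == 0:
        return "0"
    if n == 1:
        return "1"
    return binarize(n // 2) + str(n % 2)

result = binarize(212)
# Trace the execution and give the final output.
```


binarize(212)
= binarize(106) + "0"
= binarize(53) + "0" + "0"
= binarize(26) + "1" + "0" + "0"
= binarize(13) + "0" + "1" + "0" + "0"
= binarize(6) + "1" + "0" + "1" + "0" + "0"
= binarize(3) + "0" + "1" + "0" + "1" + "0" + "0"
= binarize(1) + "1" + "0" + "1" + "0" + "1" + "0" + "0"
= "1" + "1" + "0" + "1" + "0" + "1" + "0" + "0"
= "11010100"


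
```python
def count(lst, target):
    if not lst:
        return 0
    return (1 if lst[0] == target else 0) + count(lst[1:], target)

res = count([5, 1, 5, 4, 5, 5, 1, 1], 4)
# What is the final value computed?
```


count([5, 1, 5, 4, 5, 5, 1, 1], 4)
lst[0]=5 != 4: 0 + count([1, 5, 4, 5, 5, 1, 1], 4)
lst[0]=1 != 4: 0 + count([5, 4, 5, 5, 1, 1], 4)
lst[0]=5 != 4: 0 + count([4, 5, 5, 1, 1], 4)
lst[0]=4 == 4: 1 + count([5, 5, 1, 1], 4)
lst[0]=5 != 4: 0 + count([5, 1, 1], 4)
lst[0]=5 != 4: 0 + count([1, 1], 4)
lst[0]=1 != 4: 0 + count([1], 4)
lst[0]=1 != 4: 0 + count([], 4)
= 1


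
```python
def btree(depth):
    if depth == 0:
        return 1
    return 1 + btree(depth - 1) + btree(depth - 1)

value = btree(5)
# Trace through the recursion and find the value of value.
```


btree(5)
= 1 + btree(4) + btree(4)
= 1 + 2 * btree(4)
btree(k) = 2^(k+1) - 1
btree(0) = 1
btree(1) = 3
btree(2) = 7
btree(3) = 15
btree(4) = 31
btree(5) = 2^6 - 1 = 63


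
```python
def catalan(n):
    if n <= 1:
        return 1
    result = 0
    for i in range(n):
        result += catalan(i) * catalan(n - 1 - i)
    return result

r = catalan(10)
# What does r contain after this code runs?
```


catalan(10)
= sum of catalan(i) * catalan(10-1-i) for i in 0..9
First compute sub-values bottom-up:
  catalan(0) = 1, catalan(1) = 1
  catalan(2) = 1*1 + 1*1 = 2
  catalan(3) = 1*2 + 1*1 + 2*1 = 5
  catalan(4) = 1*5 + 1*2 + 2*1 + 5*1 = 14
  catalan(5) = 1*14 + 1*5 + 2*2 + 5*1 + 14*1 = 42
  catalan(6) = 1*42 + 1*14 + 2*5 + 5*2 + 14*1 + 42*1 = 132
  catalan(7) = 1*132 + 1*42 + 2*14 + 5*5 + 14*2 + 42*1 + 132*1 = 429
  catalan(8) = 1*429 + 1*132 + 2*42 + 5*14 + 14*5 + 42*2 + 132*1 + 429*1 = 1430
  catalan(9) = 1*1430 + 1*429 + 2*132 + 5*42 + 14*14 + 42*5 + 132*2 + 429*1 + 1430*1 = 4862
Now catalan(10):
  catalan(0)*catalan(9) = 1*4862 = 4862
  catalan(1)*catalan(8) = 1*1430 = 1430
  catalan(2)*catalan(7) = 2*429 = 858
  catalan(3)*catalan(6) = 5*132 = 660
  catalan(4)*catalan(5) = 14*42 = 588
  catalan(5)*catalan(4) = 42*14 = 588
  catalan(6)*catalan(3) = 132*5 = 660
  catalan(7)*catalan(2) = 429*2 = 858
  catalan(8)*catalan(1) = 1430*1 = 1430
  catalan(9)*catalan(0) = 4862*1 = 4862
= 4862 + 1430 + 858 + 660 + 588 + 588 + 660 + 858 + 1430 + 4862
= 16796


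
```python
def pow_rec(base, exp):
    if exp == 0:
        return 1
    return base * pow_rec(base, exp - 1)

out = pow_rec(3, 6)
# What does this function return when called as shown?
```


pow_rec(3, 6)
= 3 * pow_rec(3, 5)
= 3 * 3 * pow_rec(3, 4)
= 3 * 3 * 3 * pow_rec(3, 3)
= 3 * 3 * 3 * 3 * pow_rec(3, 2)
= 3 * 3 * 3 * 3 * 3 * pow_rec(3, 1)
= 3 * 3 * 3 * 3 * 3 * 3 * pow_rec(3, 0)
= 3 * 3 * 3 * 3 * 3 * 3 * 1
= 729


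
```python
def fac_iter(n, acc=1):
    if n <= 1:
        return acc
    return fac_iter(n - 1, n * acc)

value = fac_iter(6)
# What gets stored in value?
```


fac_iter(6, 1)
= fac_iter(5, 6 * 1) = fac_iter(5, 6)
= fac_iter(4, 5 * 6) = fac_iter(4, 30)
= fac_iter(3, 4 * 30) = fac_iter(3, 120)
= fac_iter(2, 3 * 120) = fac_iter(2, 360)
= fac_iter(1, 2 * 360) = fac_iter(1, 720)
n <= 1, return acc = 720


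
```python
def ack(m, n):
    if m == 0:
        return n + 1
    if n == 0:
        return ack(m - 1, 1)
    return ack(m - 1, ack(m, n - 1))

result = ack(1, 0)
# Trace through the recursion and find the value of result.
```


ack(1, 0)
n == 0: return ack(0, 1)
= ack(0, 1) = 2
= 2


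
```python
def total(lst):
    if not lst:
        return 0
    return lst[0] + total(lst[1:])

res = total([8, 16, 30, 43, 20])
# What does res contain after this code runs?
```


total([8, 16, 30, 43, 20])
= 8 + total([16, 30, 43, 20])
= 8 + 16 + total([30, 43, 20])
= 8 + 16 + 30 + total([43, 20])
= 8 + 16 + 30 + 43 + total([20])
= 8 + 16 + 30 + 43 + 20 + total([])
= 8 + 16 + 30 + 43 + 20 + 0
= 117


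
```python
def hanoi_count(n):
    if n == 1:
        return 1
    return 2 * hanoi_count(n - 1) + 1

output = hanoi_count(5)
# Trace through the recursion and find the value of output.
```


hanoi_count(5)
= 2 * hanoi_count(4) + 1
= 2 * (2 * hanoi_count(3) + 1) + 1
= 2 * (2 * (2 * hanoi_count(2) + 1) + 1) + 1
= 2 * (2 * (2 * (2 * hanoi_count(1) + 1) + 1) + 1) + 1
Now compute bottom-up:
hanoi_count(1) = 1
hanoi_count(2) = 2 * 1 + 1 = 3
hanoi_count(3) = 2 * 3 + 1 = 7
hanoi_count(4) = 2 * 7 + 1 = 15
hanoi_count(5) = 2 * 15 + 1 = 31
= 31


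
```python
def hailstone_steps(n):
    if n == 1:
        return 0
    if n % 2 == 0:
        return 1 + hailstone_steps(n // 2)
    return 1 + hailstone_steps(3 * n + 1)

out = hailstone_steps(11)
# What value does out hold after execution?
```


hailstone_steps(11)
11 is odd -> 3*11+1 = 34 -> hailstone_steps(34)
34 is even -> hailstone_steps(17)
17 is odd -> 3*17+1 = 52 -> hailstone_steps(52)
52 is even -> hailstone_steps(26)
26 is even -> hailstone_steps(13)
13 is odd -> 3*13+1 = 40 -> hailstone_steps(40)
40 is even -> hailstone_steps(20)
20 is even -> hailstone_steps(10)
10 is even -> hailstone_steps(5)
5 is odd -> 3*5+1 = 16 -> hailstone_steps(16)
16 is even -> hailstone_steps(8)
8 is even -> hailstone_steps(4)
4 is even -> hailstone_steps(2)
2 is even -> hailstone_steps(1)
Reached 1 after 14 steps
= 14


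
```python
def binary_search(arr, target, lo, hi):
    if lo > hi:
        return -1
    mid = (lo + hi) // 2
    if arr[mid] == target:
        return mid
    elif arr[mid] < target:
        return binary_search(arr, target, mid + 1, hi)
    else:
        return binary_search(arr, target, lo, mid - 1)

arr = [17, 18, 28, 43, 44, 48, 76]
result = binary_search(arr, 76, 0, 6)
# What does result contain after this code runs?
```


binary_search(arr, 76, 0, 6)
lo=0, hi=6, mid=3, arr[mid]=43
43 < 76, search right half
lo=4, hi=6, mid=5, arr[mid]=48
48 < 76, search right half
lo=6, hi=6, mid=6, arr[mid]=76
arr[6] == 76, found at index 6
= 6


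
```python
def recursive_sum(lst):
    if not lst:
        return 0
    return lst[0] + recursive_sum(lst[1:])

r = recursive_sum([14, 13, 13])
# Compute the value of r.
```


recursive_sum([14, 13, 13])
= 14 + recursive_sum([13, 13])
= 14 + 13 + recursive_sum([13])
= 14 + 13 + 13 + recursive_sum([])
= 14 + 13 + 13 + 0
= 40


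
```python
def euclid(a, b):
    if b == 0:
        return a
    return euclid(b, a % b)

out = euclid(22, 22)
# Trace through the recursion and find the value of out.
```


euclid(22, 22)
= euclid(22, 22 % 22) = euclid(22, 0)
b == 0, return a = 22


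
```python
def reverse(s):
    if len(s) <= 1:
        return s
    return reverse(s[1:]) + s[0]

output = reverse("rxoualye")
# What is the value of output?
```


reverse("rxoualye")
= reverse("xoualye") + "r"
= reverse("oualye") + "x" + "r"
= reverse("ualye") + "o" + "x" + "r"
= reverse("alye") + "u" + "o" + "x" + "r"
= reverse("lye") + "a" + "u" + "o" + "x" + "r"
= reverse("ye") + "l" + "a" + "u" + "o" + "x" + "r"
= reverse("e") + "y" + "l" + "a" + "u" + "o" + "x" + "r"
= "e" + "y" + "l" + "a" + "u" + "o" + "x" + "r"
= "eylauoxr"


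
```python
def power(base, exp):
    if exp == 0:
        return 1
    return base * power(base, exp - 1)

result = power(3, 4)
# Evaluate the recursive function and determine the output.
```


power(3, 4)
= 3 * power(3, 3)
= 3 * 3 * power(3, 2)
= 3 * 3 * 3 * power(3, 1)
= 3 * 3 * 3 * 3 * power(3, 0)
= 3 * 3 * 3 * 3 * 1
= 81


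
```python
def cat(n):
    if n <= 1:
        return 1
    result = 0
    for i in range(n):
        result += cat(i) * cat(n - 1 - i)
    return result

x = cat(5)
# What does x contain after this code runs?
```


cat(5)
= sum of cat(i) * cat(5-1-i) for i in 0..4
First compute sub-values bottom-up:
  cat(0) = 1, cat(1) = 1
  cat(2) = 1*1 + 1*1 = 2
  cat(3) = 1*2 + 1*1 + 2*1 = 5
  cat(4) = 1*5 + 1*2 + 2*1 + 5*1 = 14
Now cat(5):
  cat(0)*cat(4) = 1*14 = 14
  cat(1)*cat(3) = 1*5 = 5
  cat(2)*cat(2) = 2*2 = 4
  cat(3)*cat(1) = 5*1 = 5
  cat(4)*cat(0) = 14*1 = 14
= 14 + 5 + 4 + 5 + 14
= 42


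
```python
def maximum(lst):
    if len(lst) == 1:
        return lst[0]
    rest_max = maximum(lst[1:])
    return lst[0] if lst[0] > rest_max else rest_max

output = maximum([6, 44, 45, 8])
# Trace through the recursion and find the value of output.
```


maximum([6, 44, 45, 8])
= compare 6 with maximum([44, 45, 8])
= compare 44 with maximum([45, 8])
= compare 45 with maximum([8])
Base: maximum([8]) = 8
compare 45 with 8: max = 45
compare 44 with 45: max = 45
compare 6 with 45: max = 45
= 45


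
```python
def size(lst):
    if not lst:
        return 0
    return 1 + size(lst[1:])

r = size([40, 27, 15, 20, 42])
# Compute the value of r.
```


size([40, 27, 15, 20, 42])
= 1 + size([27, 15, 20, 42])
= 1 + 1 + size([15, 20, 42])
= 1 + 1 + 1 + size([20, 42])
= 1 + 1 + 1 + 1 + size([42])
= 1 + 1 + 1 + 1 + 1 + size([])
= 1 + 1 + 1 + 1 + 1 + 0
= 5


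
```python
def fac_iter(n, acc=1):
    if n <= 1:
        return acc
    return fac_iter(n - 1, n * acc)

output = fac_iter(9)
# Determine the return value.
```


fac_iter(9, 1)
= fac_iter(8, 9 * 1) = fac_iter(8, 9)
= fac_iter(7, 8 * 9) = fac_iter(7, 72)
= fac_iter(6, 7 * 72) = fac_iter(6, 504)
= fac_iter(5, 6 * 504) = fac_iter(5, 3024)
= fac_iter(4, 5 * 3024) = fac_iter(4, 15120)
= fac_iter(3, 4 * 15120) = fac_iter(3, 60480)
= fac_iter(2, 3 * 60480) = fac_iter(2, 181440)
= fac_iter(1, 2 * 181440) = fac_iter(1, 362880)
n <= 1, return acc = 362880


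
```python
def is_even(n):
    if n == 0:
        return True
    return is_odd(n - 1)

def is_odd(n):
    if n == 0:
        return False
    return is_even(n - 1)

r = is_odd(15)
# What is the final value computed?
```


is_odd(15)
= is_even(14)
= is_odd(13)
= is_even(12)
= is_odd(11)
= is_even(10)
= is_odd(9)
= is_even(8)
= is_odd(7)
= is_even(6)
= is_odd(5)
= is_even(4)
= is_odd(3)
= is_even(2)
= is_odd(1)
= is_even(0)
n == 0: return True
= True


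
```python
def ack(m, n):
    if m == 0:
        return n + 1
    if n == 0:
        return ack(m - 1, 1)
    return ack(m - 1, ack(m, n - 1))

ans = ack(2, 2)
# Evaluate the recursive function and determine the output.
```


ack(2, 2)
= ack(1, ack(2, 1))
First compute ack(2, 1) = 5
= ack(1, 5)
= 7


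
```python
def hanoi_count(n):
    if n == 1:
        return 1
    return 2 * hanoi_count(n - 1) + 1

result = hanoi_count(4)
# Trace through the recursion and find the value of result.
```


hanoi_count(4)
= 2 * hanoi_count(3) + 1
= 2 * (2 * hanoi_count(2) + 1) + 1
= 2 * (2 * (2 * hanoi_count(1) + 1) + 1) + 1
Now compute bottom-up:
hanoi_count(1) = 1
hanoi_count(2) = 2 * 1 + 1 = 3
hanoi_count(3) = 2 * 3 + 1 = 7
hanoi_count(4) = 2 * 7 + 1 = 15
= 15


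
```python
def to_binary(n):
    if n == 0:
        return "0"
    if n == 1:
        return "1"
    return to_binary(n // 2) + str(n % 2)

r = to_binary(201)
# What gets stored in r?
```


to_binary(201)
= to_binary(100) + "1"
= to_binary(50) + "0" + "1"
= to_binary(25) + "0" + "0" + "1"
= to_binary(12) + "1" + "0" + "0" + "1"
= to_binary(6) + "0" + "1" + "0" + "0" + "1"
= to_binary(3) + "0" + "0" + "1" + "0" + "0" + "1"
= to_binary(1) + "1" + "0" + "0" + "1" + "0" + "0" + "1"
= "1" + "1" + "0" + "0" + "1" + "0" + "0" + "1"
= "11001001"


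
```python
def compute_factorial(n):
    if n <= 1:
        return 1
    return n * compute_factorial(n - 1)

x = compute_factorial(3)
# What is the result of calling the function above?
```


compute_factorial(3)
= 3 * compute_factorial(2)
= 3 * 2 * compute_factorial(1)
= 3 * 2 * 1
= 6


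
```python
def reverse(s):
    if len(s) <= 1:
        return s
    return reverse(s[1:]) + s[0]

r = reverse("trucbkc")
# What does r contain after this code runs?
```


reverse("trucbkc")
= reverse("rucbkc") + "t"
= reverse("ucbkc") + "r" + "t"
= reverse("cbkc") + "u" + "r" + "t"
= reverse("bkc") + "c" + "u" + "r" + "t"
= reverse("kc") + "b" + "c" + "u" + "r" + "t"
= reverse("c") + "k" + "b" + "c" + "u" + "r" + "t"
= "c" + "k" + "b" + "c" + "u" + "r" + "t"
= "ckbcurt"


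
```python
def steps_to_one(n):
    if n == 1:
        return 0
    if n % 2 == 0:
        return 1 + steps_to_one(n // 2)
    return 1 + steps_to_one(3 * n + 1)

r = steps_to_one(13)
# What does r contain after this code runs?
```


steps_to_one(13)
13 is odd -> 3*13+1 = 40 -> steps_to_one(40)
40 is even -> steps_to_one(20)
20 is even -> steps_to_one(10)
10 is even -> steps_to_one(5)
5 is odd -> 3*5+1 = 16 -> steps_to_one(16)
16 is even -> steps_to_one(8)
8 is even -> steps_to_one(4)
4 is even -> steps_to_one(2)
2 is even -> steps_to_one(1)
Reached 1 after 9 steps
= 9


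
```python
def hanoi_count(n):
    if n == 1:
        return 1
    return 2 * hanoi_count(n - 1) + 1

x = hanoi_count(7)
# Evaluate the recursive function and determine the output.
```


hanoi_count(7)
= 2 * hanoi_count(6) + 1
= 2 * (2 * hanoi_count(5) + 1) + 1
= 2 * (2 * (2 * hanoi_count(4) + 1) + 1) + 1
= 2 * (2 * (2 * (2 * hanoi_count(3) + 1) + 1) + 1) + 1
= 2 * (2 * (2 * (2 * (2 * hanoi_count(2) + 1) + 1) + 1) + 1) + 1
= 2 * (2 * (2 * (2 * (2 * (2 * hanoi_count(1) + 1) + 1) + 1) + 1) + 1) + 1
Now compute bottom-up:
hanoi_count(1) = 1
hanoi_count(2) = 2 * 1 + 1 = 3
hanoi_count(3) = 2 * 3 + 1 = 7
hanoi_count(4) = 2 * 7 + 1 = 15
hanoi_count(5) = 2 * 15 + 1 = 31
hanoi_count(6) = 2 * 31 + 1 = 63
hanoi_count(7) = 2 * 63 + 1 = 127
= 127


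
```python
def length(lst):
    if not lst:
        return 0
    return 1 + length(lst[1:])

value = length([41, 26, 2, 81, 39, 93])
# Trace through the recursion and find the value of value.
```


length([41, 26, 2, 81, 39, 93])
= 1 + length([26, 2, 81, 39, 93])
= 1 + 1 + length([2, 81, 39, 93])
= 1 + 1 + 1 + length([81, 39, 93])
= 1 + 1 + 1 + 1 + length([39, 93])
= 1 + 1 + 1 + 1 + 1 + length([93])
= 1 + 1 + 1 + 1 + 1 + 1 + length([])
= 1 + 1 + 1 + 1 + 1 + 1 + 0
= 6


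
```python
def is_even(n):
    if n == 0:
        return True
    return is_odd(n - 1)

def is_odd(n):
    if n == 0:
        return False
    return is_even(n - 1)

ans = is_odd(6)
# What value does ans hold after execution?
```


is_odd(6)
= is_even(5)
= is_odd(4)
= is_even(3)
= is_odd(2)
= is_even(1)
= is_odd(0)
n == 0: return False
= False


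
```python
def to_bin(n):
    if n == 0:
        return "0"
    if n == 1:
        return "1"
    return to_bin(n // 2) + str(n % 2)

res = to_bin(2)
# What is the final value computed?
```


to_bin(2)
= to_bin(1) + "0"
= "1" + "0"
= "10"


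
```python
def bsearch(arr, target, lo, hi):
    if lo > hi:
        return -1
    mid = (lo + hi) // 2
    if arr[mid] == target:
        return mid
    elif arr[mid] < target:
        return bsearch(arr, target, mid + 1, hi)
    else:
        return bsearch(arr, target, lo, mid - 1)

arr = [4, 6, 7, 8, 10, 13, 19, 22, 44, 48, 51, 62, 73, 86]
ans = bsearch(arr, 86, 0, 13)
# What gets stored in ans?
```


bsearch(arr, 86, 0, 13)
lo=0, hi=13, mid=6, arr[mid]=19
19 < 86, search right half
lo=7, hi=13, mid=10, arr[mid]=51
51 < 86, search right half
lo=11, hi=13, mid=12, arr[mid]=73
73 < 86, search right half
lo=13, hi=13, mid=13, arr[mid]=86
arr[13] == 86, found at index 13
= 13


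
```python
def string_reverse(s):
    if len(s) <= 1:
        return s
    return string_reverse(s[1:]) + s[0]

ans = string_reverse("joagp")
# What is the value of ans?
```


string_reverse("joagp")
= string_reverse("oagp") + "j"
= string_reverse("agp") + "o" + "j"
= string_reverse("gp") + "a" + "o" + "j"
= string_reverse("p") + "g" + "a" + "o" + "j"
= "p" + "g" + "a" + "o" + "j"
= "pgaoj"


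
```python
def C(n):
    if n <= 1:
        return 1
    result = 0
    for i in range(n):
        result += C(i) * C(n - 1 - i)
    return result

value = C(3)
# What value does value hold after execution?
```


C(3)
= sum of C(i) * C(3-1-i) for i in 0..2
First compute sub-values bottom-up:
  C(0) = 1, C(1) = 1
  C(2) = 1*1 + 1*1 = 2
Now C(3):
  C(0)*C(2) = 1*2 = 2
  C(1)*C(1) = 1*1 = 1
  C(2)*C(0) = 2*1 = 2
= 2 + 1 + 2
= 5


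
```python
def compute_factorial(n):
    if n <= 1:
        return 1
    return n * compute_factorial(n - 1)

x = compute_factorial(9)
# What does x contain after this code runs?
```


compute_factorial(9)
= 9 * compute_factorial(8)
= 9 * 8 * compute_factorial(7)
= 9 * 8 * 7 * compute_factorial(6)
= 9 * 8 * 7 * 6 * compute_factorial(5)
= 9 * 8 * 7 * 6 * 5 * compute_factorial(4)
= 9 * 8 * 7 * 6 * 5 * 4 * compute_factorial(3)
= 9 * 8 * 7 * 6 * 5 * 4 * 3 * compute_factorial(2)
= 9 * 8 * 7 * 6 * 5 * 4 * 3 * 2 * compute_factorial(1)
= 9 * 8 * 7 * 6 * 5 * 4 * 3 * 2 * 1
= 362880


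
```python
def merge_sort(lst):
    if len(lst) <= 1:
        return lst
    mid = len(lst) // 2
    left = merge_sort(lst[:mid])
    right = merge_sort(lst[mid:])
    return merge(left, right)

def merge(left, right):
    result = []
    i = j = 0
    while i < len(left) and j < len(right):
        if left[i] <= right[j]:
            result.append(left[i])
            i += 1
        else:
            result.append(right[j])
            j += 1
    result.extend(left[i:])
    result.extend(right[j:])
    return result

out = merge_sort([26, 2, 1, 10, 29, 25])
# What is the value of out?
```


merge_sort([26, 2, 1, 10, 29, 25])
Split into [26, 2, 1] and [10, 29, 25]
Left sorted: [1, 2, 26]
Right sorted: [10, 25, 29]
Merge [1, 2, 26] and [10, 25, 29]
= [1, 2, 10, 25, 26, 29]


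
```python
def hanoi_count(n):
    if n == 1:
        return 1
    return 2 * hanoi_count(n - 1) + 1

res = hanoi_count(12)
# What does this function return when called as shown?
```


hanoi_count(12)
= 2 * hanoi_count(11) + 1
= 2 * (2 * hanoi_count(10) + 1) + 1
= 2 * (2 * (2 * hanoi_count(9) + 1) + 1) + 1
= 2 * (2 * (2 * (2 * hanoi_count(8) + 1) + 1) + 1) + 1
= 2 * (2 * (2 * (2 * (2 * hanoi_count(7) + 1) + 1) + 1) + 1) + 1
= 2 * (2 * (2 * (2 * (2 * (2 * hanoi_count(6) + 1) + 1) + 1) + 1) + 1) + 1
= 2 * (2 * (2 * (2 * (2 * (2 * (2 * hanoi_count(5) + 1) + 1) + 1) + 1) + 1) + 1) + 1
= 2 * (2 * (2 * (2 * (2 * (2 * (2 * (2 * hanoi_count(4) + 1) + 1) + 1) + 1) + 1) + 1) + 1) + 1
= 2 * (2 * (2 * (2 * (2 * (2 * (2 * (2 * (2 * hanoi_count(3) + 1) + 1) + 1) + 1) + 1) + 1) + 1) + 1) + 1
= 2 * (2 * (2 * (2 * (2 * (2 * (2 * (2 * (2 * (2 * hanoi_count(2) + 1) + 1) + 1) + 1) + 1) + 1) + 1) + 1) + 1) + 1
= 2 * (2 * (2 * (2 * (2 * (2 * (2 * (2 * (2 * (2 * (2 * hanoi_count(1) + 1) + 1) + 1) + 1) + 1) + 1) + 1) + 1) + 1) + 1) + 1
Now compute bottom-up:
hanoi_count(1) = 1
hanoi_count(2) = 2 * 1 + 1 = 3
hanoi_count(3) = 2 * 3 + 1 = 7
hanoi_count(4) = 2 * 7 + 1 = 15
hanoi_count(5) = 2 * 15 + 1 = 31
hanoi_count(6) = 2 * 31 + 1 = 63
hanoi_count(7) = 2 * 63 + 1 = 127
hanoi_count(8) = 2 * 127 + 1 = 255
hanoi_count(9) = 2 * 255 + 1 = 511
hanoi_count(10) = 2 * 511 + 1 = 1023
hanoi_count(11) = 2 * 1023 + 1 = 2047
hanoi_count(12) = 2 * 2047 + 1 = 4095
= 4095


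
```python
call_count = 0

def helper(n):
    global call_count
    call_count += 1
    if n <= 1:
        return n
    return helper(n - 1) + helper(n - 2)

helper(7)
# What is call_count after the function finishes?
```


helper(7) calls helper(6) and helper(5); each non-base call branches into two more.
Let C(k) = total number of calls made by helper(k), including the call to helper(k) itself.
Base cases: C(0) = 1, C(1) = 1
Recurrence: C(k) = 1 + C(k-1) + C(k-2)
  C(2) = 1 + C(1) + C(0) = 1 + 1 + 1 = 3
  C(3) = 1 + C(2) + C(1) = 1 + 3 + 1 = 5
  C(4) = 1 + C(3) + C(2) = 1 + 5 + 3 = 9
  C(5) = 1 + C(4) + C(3) = 1 + 9 + 5 = 15
  C(6) = 1 + C(5) + C(4) = 1 + 15 + 9 = 25
  C(7) = 1 + C(6) + C(5) = 1 + 25 + 15 = 41
Total calls = C(7) = 41


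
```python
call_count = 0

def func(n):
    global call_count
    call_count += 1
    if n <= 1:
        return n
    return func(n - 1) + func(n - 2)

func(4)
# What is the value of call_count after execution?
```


func(4) calls func(3) and func(2); each non-base call branches into two more.
Let C(k) = total number of calls made by func(k), including the call to func(k) itself.
Base cases: C(0) = 1, C(1) = 1
Recurrence: C(k) = 1 + C(k-1) + C(k-2)
  C(2) = 1 + C(1) + C(0) = 1 + 1 + 1 = 3
  C(3) = 1 + C(2) + C(1) = 1 + 3 + 1 = 5
  C(4) = 1 + C(3) + C(2) = 1 + 5 + 3 = 9
Total calls = C(4) = 9


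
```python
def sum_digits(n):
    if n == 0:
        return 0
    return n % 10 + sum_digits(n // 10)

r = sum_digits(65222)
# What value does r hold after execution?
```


sum_digits(65222)
= 2 + sum_digits(6522)
= 2 + 2 + sum_digits(652)
= 2 + 2 + 2 + sum_digits(65)
= 2 + 2 + 2 + 5 + sum_digits(6)
= 2 + 2 + 2 + 5 + 6 + sum_digits(0)
= 2 + 2 + 2 + 5 + 6 + 0
= 17


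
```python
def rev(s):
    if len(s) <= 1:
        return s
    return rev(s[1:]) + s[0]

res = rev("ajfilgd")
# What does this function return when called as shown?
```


rev("ajfilgd")
= rev("jfilgd") + "a"
= rev("filgd") + "j" + "a"
= rev("ilgd") + "f" + "j" + "a"
= rev("lgd") + "i" + "f" + "j" + "a"
= rev("gd") + "l" + "i" + "f" + "j" + "a"
= rev("d") + "g" + "l" + "i" + "f" + "j" + "a"
= "d" + "g" + "l" + "i" + "f" + "j" + "a"
= "dglifja"


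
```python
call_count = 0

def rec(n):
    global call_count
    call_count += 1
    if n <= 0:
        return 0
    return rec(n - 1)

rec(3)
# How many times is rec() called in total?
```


rec(3) calls rec(2) calls ... calls rec(0)
Total calls: 3 + 1 (for base case) = 4


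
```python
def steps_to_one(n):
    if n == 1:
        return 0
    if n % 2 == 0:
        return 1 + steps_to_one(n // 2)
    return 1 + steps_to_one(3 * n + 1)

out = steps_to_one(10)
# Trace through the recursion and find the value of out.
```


steps_to_one(10)
10 is even -> steps_to_one(5)
5 is odd -> 3*5+1 = 16 -> steps_to_one(16)
16 is even -> steps_to_one(8)
8 is even -> steps_to_one(4)
4 is even -> steps_to_one(2)
2 is even -> steps_to_one(1)
Reached 1 after 6 steps
= 6


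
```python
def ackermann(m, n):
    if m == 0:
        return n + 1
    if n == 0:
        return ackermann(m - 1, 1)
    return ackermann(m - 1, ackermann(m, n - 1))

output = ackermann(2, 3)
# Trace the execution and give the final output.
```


ackermann(2, 3)
= ackermann(1, ackermann(2, 2))
First compute ackermann(2, 2) = 7
= ackermann(1, 7)
= 9


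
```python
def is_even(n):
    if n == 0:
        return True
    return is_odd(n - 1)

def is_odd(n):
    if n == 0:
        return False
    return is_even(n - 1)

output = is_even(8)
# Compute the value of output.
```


is_even(8)
= is_odd(7)
= is_even(6)
= is_odd(5)
= is_even(4)
= is_odd(3)
= is_even(2)
= is_odd(1)
= is_even(0)
n == 0: return True
= True


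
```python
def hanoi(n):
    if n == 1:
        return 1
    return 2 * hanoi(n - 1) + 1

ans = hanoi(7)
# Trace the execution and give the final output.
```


hanoi(7)
= 2 * hanoi(6) + 1
= 2 * (2 * hanoi(5) + 1) + 1
= 2 * (2 * (2 * hanoi(4) + 1) + 1) + 1
= 2 * (2 * (2 * (2 * hanoi(3) + 1) + 1) + 1) + 1
= 2 * (2 * (2 * (2 * (2 * hanoi(2) + 1) + 1) + 1) + 1) + 1
= 2 * (2 * (2 * (2 * (2 * (2 * hanoi(1) + 1) + 1) + 1) + 1) + 1) + 1
Now compute bottom-up:
hanoi(1) = 1
hanoi(2) = 2 * 1 + 1 = 3
hanoi(3) = 2 * 3 + 1 = 7
hanoi(4) = 2 * 7 + 1 = 15
hanoi(5) = 2 * 15 + 1 = 31
hanoi(6) = 2 * 31 + 1 = 63
hanoi(7) = 2 * 63 + 1 = 127
= 127


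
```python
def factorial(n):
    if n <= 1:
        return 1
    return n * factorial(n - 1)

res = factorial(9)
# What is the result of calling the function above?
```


factorial(9)
= 9 * factorial(8)
= 9 * 8 * factorial(7)
= 9 * 8 * 7 * factorial(6)
= 9 * 8 * 7 * 6 * factorial(5)
= 9 * 8 * 7 * 6 * 5 * factorial(4)
= 9 * 8 * 7 * 6 * 5 * 4 * factorial(3)
= 9 * 8 * 7 * 6 * 5 * 4 * 3 * factorial(2)
= 9 * 8 * 7 * 6 * 5 * 4 * 3 * 2 * factorial(1)
= 9 * 8 * 7 * 6 * 5 * 4 * 3 * 2 * 1
= 362880


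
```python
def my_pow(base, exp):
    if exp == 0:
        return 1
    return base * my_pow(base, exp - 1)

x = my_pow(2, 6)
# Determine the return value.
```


my_pow(2, 6)
= 2 * my_pow(2, 5)
= 2 * 2 * my_pow(2, 4)
= 2 * 2 * 2 * my_pow(2, 3)
= 2 * 2 * 2 * 2 * my_pow(2, 2)
= 2 * 2 * 2 * 2 * 2 * my_pow(2, 1)
= 2 * 2 * 2 * 2 * 2 * 2 * my_pow(2, 0)
= 2 * 2 * 2 * 2 * 2 * 2 * 1
= 64


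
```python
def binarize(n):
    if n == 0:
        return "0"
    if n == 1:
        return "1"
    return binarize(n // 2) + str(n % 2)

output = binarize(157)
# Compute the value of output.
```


binarize(157)
= binarize(78) + "1"
= binarize(39) + "0" + "1"
= binarize(19) + "1" + "0" + "1"
= binarize(9) + "1" + "1" + "0" + "1"
= binarize(4) + "1" + "1" + "1" + "0" + "1"
= binarize(2) + "0" + "1" + "1" + "1" + "0" + "1"
= binarize(1) + "0" + "0" + "1" + "1" + "1" + "0" + "1"
= "1" + "0" + "0" + "1" + "1" + "1" + "0" + "1"
= "10011101"


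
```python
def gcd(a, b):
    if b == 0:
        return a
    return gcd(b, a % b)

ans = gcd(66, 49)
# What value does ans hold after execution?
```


gcd(66, 49)
= gcd(49, 66 % 49) = gcd(49, 17)
= gcd(17, 49 % 17) = gcd(17, 15)
= gcd(15, 17 % 15) = gcd(15, 2)
= gcd(2, 15 % 2) = gcd(2, 1)
= gcd(1, 2 % 1) = gcd(1, 0)
b == 0, return a = 1


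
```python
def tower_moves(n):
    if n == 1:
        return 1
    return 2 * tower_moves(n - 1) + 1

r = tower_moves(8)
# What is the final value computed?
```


tower_moves(8)
= 2 * tower_moves(7) + 1
= 2 * (2 * tower_moves(6) + 1) + 1
= 2 * (2 * (2 * tower_moves(5) + 1) + 1) + 1
= 2 * (2 * (2 * (2 * tower_moves(4) + 1) + 1) + 1) + 1
= 2 * (2 * (2 * (2 * (2 * tower_moves(3) + 1) + 1) + 1) + 1) + 1
= 2 * (2 * (2 * (2 * (2 * (2 * tower_moves(2) + 1) + 1) + 1) + 1) + 1) + 1
= 2 * (2 * (2 * (2 * (2 * (2 * (2 * tower_moves(1) + 1) + 1) + 1) + 1) + 1) + 1) + 1
Now compute bottom-up:
tower_moves(1) = 1
tower_moves(2) = 2 * 1 + 1 = 3
tower_moves(3) = 2 * 3 + 1 = 7
tower_moves(4) = 2 * 7 + 1 = 15
tower_moves(5) = 2 * 15 + 1 = 31
tower_moves(6) = 2 * 31 + 1 = 63
tower_moves(7) = 2 * 63 + 1 = 127
tower_moves(8) = 2 * 127 + 1 = 255
= 255


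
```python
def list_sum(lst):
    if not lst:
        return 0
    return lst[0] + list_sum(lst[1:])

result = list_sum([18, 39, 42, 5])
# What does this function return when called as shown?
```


list_sum([18, 39, 42, 5])
= 18 + list_sum([39, 42, 5])
= 18 + 39 + list_sum([42, 5])
= 18 + 39 + 42 + list_sum([5])
= 18 + 39 + 42 + 5 + list_sum([])
= 18 + 39 + 42 + 5 + 0
= 104


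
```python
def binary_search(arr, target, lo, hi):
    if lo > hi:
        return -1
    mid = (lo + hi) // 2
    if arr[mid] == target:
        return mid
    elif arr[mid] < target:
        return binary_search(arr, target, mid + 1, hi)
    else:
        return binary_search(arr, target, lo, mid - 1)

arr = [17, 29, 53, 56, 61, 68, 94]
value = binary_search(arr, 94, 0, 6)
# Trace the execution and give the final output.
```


binary_search(arr, 94, 0, 6)
lo=0, hi=6, mid=3, arr[mid]=56
56 < 94, search right half
lo=4, hi=6, mid=5, arr[mid]=68
68 < 94, search right half
lo=6, hi=6, mid=6, arr[mid]=94
arr[6] == 94, found at index 6
= 6


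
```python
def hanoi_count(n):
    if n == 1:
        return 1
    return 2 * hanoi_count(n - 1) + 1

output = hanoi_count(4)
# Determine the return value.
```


hanoi_count(4)
= 2 * hanoi_count(3) + 1
= 2 * (2 * hanoi_count(2) + 1) + 1
= 2 * (2 * (2 * hanoi_count(1) + 1) + 1) + 1
Now compute bottom-up:
hanoi_count(1) = 1
hanoi_count(2) = 2 * 1 + 1 = 3
hanoi_count(3) = 2 * 3 + 1 = 7
hanoi_count(4) = 2 * 7 + 1 = 15
= 15


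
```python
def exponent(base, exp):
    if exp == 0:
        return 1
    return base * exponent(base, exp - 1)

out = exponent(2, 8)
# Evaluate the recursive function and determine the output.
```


exponent(2, 8)
= 2 * exponent(2, 7)
= 2 * 2 * exponent(2, 6)
= 2 * 2 * 2 * exponent(2, 5)
= 2 * 2 * 2 * 2 * exponent(2, 4)
= 2 * 2 * 2 * 2 * 2 * exponent(2, 3)
= 2 * 2 * 2 * 2 * 2 * 2 * exponent(2, 2)
= 2 * 2 * 2 * 2 * 2 * 2 * 2 * exponent(2, 1)
= 2 * 2 * 2 * 2 * 2 * 2 * 2 * 2 * exponent(2, 0)
= 2 * 2 * 2 * 2 * 2 * 2 * 2 * 2 * 1
= 256


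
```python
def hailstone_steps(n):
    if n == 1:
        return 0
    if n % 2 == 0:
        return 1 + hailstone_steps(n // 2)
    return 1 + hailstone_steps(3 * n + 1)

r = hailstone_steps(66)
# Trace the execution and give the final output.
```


hailstone_steps(66)
66 is even -> hailstone_steps(33)
33 is odd -> 3*33+1 = 100 -> hailstone_steps(100)
100 is even -> hailstone_steps(50)
50 is even -> hailstone_steps(25)
25 is odd -> 3*25+1 = 76 -> hailstone_steps(76)
76 is even -> hailstone_steps(38)
38 is even -> hailstone_steps(19)
19 is odd -> 3*19+1 = 58 -> hailstone_steps(58)
58 is even -> hailstone_steps(29)
29 is odd -> 3*29+1 = 88 -> hailstone_steps(88)
88 is even -> hailstone_steps(44)
44 is even -> hailstone_steps(22)
22 is even -> hailstone_steps(11)
11 is odd -> 3*11+1 = 34 -> hailstone_steps(34)
34 is even -> hailstone_steps(17)
17 is odd -> 3*17+1 = 52 -> hailstone_steps(52)
52 is even -> hailstone_steps(26)
26 is even -> hailstone_steps(13)
13 is odd -> 3*13+1 = 40 -> hailstone_steps(40)
40 is even -> hailstone_steps(20)
20 is even -> hailstone_steps(10)
10 is even -> hailstone_steps(5)
5 is odd -> 3*5+1 = 16 -> hailstone_steps(16)
16 is even -> hailstone_steps(8)
8 is even -> hailstone_steps(4)
4 is even -> hailstone_steps(2)
2 is even -> hailstone_steps(1)
Reached 1 after 27 steps
= 27
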